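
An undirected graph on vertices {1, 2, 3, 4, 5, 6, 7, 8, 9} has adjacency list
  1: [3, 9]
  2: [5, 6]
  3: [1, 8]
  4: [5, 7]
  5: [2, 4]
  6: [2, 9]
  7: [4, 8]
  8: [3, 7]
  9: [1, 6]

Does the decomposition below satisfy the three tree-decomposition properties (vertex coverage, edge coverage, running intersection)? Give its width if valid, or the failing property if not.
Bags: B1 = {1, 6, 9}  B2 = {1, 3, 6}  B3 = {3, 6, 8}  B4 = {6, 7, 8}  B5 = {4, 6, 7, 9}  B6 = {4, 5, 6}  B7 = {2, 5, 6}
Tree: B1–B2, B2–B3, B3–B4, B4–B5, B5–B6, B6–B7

No — bags containing vertex 9 are not connected in the tree.

A tree decomposition must satisfy three properties: every vertex lies in some bag; for every edge, both endpoints lie together in some bag; and for every vertex, the bags containing it form a connected subtree. Here bags containing vertex 9 are not connected in the tree, so the decomposition is invalid.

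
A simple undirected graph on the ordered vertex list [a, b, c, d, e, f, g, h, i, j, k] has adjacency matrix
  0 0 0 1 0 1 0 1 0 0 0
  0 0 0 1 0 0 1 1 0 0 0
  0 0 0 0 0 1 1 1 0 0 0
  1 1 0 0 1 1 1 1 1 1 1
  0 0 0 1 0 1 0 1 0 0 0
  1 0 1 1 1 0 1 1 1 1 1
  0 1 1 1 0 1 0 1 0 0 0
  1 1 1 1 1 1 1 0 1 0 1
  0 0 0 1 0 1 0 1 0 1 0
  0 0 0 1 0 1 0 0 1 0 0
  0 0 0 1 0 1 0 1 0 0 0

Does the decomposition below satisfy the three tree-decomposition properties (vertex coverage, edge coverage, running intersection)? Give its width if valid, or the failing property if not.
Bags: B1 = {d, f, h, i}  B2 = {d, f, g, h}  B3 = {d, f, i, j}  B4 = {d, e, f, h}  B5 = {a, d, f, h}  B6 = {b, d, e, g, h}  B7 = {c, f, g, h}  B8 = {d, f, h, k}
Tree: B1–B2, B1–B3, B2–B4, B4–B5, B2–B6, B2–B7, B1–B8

A tree decomposition must satisfy three properties: every vertex lies in some bag; for every edge, both endpoints lie together in some bag; and for every vertex, the bags containing it form a connected subtree. Here bags containing vertex e are not connected in the tree, so the decomposition is invalid.

No — bags containing vertex e are not connected in the tree.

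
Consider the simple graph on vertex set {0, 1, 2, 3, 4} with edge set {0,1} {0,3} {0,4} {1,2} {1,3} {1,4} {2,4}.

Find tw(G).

2

A width-2 tree decomposition is:
Bags: B1 = {1, 2, 4}  B2 = {0, 1, 4}  B3 = {0, 1, 3}
Tree: B1–B2, B2–B3
The largest bag has 3 vertices, giving width 2; this decomposition certifies tw(G) ≤ 2. On the other hand G contains the 3-clique {0, 1, 3}. A clique must lie in a single bag of any decomposition, so no decomposition can have width below 2. Hence tw(G) = 2 exactly.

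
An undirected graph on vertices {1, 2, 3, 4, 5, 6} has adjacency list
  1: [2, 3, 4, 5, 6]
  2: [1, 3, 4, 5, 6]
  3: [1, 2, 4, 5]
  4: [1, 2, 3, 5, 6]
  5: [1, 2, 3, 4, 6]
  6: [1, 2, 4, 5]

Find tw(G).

A width-4 tree decomposition is:
Bags: B1 = {1, 2, 4, 5, 6}  B2 = {1, 2, 3, 4, 5}
Tree: B1–B2
Every bag has size at most 5, so the width is 5 − 1 = 4 and tw(G) ≤ 4. Conversely, {1, 2, 3, 4, 5} is a clique of size 5, and the vertices of any clique must share a bag in every tree decomposition; so some bag has ≥ 5 vertices and tw(G) ≥ 4. Therefore the treewidth is 4.

4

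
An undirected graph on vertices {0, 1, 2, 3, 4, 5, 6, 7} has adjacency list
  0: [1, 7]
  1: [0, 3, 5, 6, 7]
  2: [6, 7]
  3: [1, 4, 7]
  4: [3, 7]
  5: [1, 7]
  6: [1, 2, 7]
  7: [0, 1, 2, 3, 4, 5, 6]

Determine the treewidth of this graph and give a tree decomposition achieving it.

Treewidth 2.
One optimal decomposition is:
Bags: B1 = {2, 6, 7}  B2 = {1, 6, 7}  B3 = {1, 5, 7}  B4 = {1, 3, 7}  B5 = {0, 1, 7}  B6 = {3, 4, 7}
Tree: B1–B2, B2–B3, B2–B4, B2–B5, B4–B6

The largest bag has 3 vertices, giving width 2; this decomposition certifies tw(G) ≤ 2. Conversely, {0, 1, 7} is a clique of size 3, and the vertices of any clique must share a bag in every tree decomposition; so some bag has ≥ 3 vertices and tw(G) ≥ 2. Hence tw(G) = 2 exactly.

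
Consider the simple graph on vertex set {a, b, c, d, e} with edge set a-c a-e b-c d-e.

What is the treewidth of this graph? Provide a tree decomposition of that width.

The largest bag has 2 vertices, giving width 1; this decomposition certifies tw(G) ≤ 1. Since G has at least one edge (e.g. d–e), it is not an edgeless graph, so tw(G) ≥ 1. Therefore the treewidth is 1.

Treewidth 1.
One optimal decomposition is:
Bags: B1 = {d, e}  B2 = {a, e}  B3 = {a, c}  B4 = {b, c}
Tree: B1–B2, B2–B3, B3–B4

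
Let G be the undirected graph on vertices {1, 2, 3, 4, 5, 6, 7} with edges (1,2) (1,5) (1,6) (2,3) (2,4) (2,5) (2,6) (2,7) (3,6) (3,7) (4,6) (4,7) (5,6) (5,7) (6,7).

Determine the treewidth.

3

A width-3 tree decomposition is:
Bags: B1 = {2, 3, 6, 7}  B2 = {2, 5, 6, 7}  B3 = {1, 2, 5, 6}  B4 = {2, 4, 6, 7}
Tree: B1–B2, B2–B3, B2–B4
The largest bag has 4 vertices, giving width 3; this decomposition certifies tw(G) ≤ 3. For the lower bound, the 4 vertices {1, 2, 5, 6} are pairwise adjacent, and any tree decomposition puts a clique entirely inside one bag — forcing width ≥ 3. Therefore the treewidth is 3.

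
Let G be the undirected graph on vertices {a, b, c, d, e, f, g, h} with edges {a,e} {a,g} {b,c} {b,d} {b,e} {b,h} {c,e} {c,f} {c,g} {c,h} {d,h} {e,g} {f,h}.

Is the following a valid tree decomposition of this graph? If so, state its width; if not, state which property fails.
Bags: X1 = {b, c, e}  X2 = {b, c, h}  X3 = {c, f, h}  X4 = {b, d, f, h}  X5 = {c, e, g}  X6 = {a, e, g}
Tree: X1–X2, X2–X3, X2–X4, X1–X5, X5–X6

No — bags containing vertex f are not connected in the tree.

A tree decomposition must satisfy three properties: every vertex lies in some bag; for every edge, both endpoints lie together in some bag; and for every vertex, the bags containing it form a connected subtree. Here bags containing vertex f are not connected in the tree, so the decomposition is invalid.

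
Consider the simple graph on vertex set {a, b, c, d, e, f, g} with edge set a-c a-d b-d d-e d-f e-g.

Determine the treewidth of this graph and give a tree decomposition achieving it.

Treewidth 1.
Bags: B1 = {d, e}  B2 = {a, d}  B3 = {d, f}  B4 = {e, g}  B5 = {b, d}  B6 = {a, c}
Tree: B1–B2, B2–B3, B1–B4, B3–B5, B2–B6

Every bag has size at most 2, so the width is 2 − 1 = 1 and tw(G) ≤ 1. G has an edge, so its treewidth is at least 1. Combining the bounds, tw(G) = 1.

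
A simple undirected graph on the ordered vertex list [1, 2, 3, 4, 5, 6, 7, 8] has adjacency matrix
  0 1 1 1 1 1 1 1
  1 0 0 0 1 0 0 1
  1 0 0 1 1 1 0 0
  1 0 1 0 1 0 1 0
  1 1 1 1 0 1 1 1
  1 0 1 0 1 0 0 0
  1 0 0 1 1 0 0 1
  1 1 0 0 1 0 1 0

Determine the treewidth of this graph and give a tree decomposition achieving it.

Each bag holds 4 vertices, so the decomposition has width 3, which upper-bounds the treewidth. For the lower bound, the 4 vertices {1, 2, 5, 8} are pairwise adjacent, and any tree decomposition puts a clique entirely inside one bag — forcing width ≥ 3. Therefore the treewidth is 3.

Treewidth 3.
One such decomposition:
Bags: B1 = {1, 4, 5, 7}  B2 = {1, 3, 4, 5}  B3 = {1, 5, 7, 8}  B4 = {1, 2, 5, 8}  B5 = {1, 3, 5, 6}
Tree: B1–B2, B1–B3, B3–B4, B2–B5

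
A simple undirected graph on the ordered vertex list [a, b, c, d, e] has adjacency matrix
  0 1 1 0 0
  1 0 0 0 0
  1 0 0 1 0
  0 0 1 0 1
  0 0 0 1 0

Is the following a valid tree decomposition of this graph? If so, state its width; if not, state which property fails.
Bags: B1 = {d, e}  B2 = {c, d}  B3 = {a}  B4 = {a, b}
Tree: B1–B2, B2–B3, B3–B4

No — edge (c,a) lies in no bag.

A tree decomposition must satisfy three properties: every vertex lies in some bag; for every edge, both endpoints lie together in some bag; and for every vertex, the bags containing it form a connected subtree. Here edge (c,a) lies in no bag, so the decomposition is invalid.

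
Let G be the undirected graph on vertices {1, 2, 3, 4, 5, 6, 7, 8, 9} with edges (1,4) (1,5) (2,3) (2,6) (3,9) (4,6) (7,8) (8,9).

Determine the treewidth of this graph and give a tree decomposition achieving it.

The largest bag has 2 vertices, giving width 1; this decomposition certifies tw(G) ≤ 1. G has an edge, so its treewidth is at least 1. The upper and lower bounds meet at 1, so that is the treewidth.

Treewidth 1.
One optimal decomposition is:
Bags: B1 = {1, 5}  B2 = {1, 4}  B3 = {4, 6}  B4 = {2, 6}  B5 = {2, 3}  B6 = {3, 9}  B7 = {8, 9}  B8 = {7, 8}
Tree: B1–B2, B2–B3, B3–B4, B4–B5, B5–B6, B6–B7, B7–B8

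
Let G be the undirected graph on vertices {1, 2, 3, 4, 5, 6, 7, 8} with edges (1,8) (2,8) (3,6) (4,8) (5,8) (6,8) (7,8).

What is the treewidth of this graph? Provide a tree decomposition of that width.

The largest bag has 2 vertices, giving width 1; this decomposition certifies tw(G) ≤ 1. Since G has at least one edge (e.g. 7–8), it is not an edgeless graph, so tw(G) ≥ 1. The upper and lower bounds meet at 1, so that is the treewidth.

Treewidth 1.
One such decomposition:
Bags: B1 = {7, 8}  B2 = {4, 8}  B3 = {6, 8}  B4 = {5, 8}  B5 = {2, 8}  B6 = {3, 6}  B7 = {1, 8}
Tree: B1–B2, B1–B3, B3–B4, B2–B5, B3–B6, B2–B7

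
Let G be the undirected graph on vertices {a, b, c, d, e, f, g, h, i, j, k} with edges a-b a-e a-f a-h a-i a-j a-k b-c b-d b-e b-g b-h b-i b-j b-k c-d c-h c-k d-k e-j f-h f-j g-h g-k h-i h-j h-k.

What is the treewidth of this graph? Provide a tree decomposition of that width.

Treewidth 3.
One such decomposition:
Bags: B1 = {b, c, d, k}  B2 = {b, c, h, k}  B3 = {b, g, h, k}  B4 = {a, b, h, k}  B5 = {a, b, h, j}  B6 = {a, b, e, j}  B7 = {a, f, h, j}  B8 = {a, b, h, i}
Tree: B1–B2, B2–B3, B2–B4, B4–B5, B5–B6, B5–B7, B4–B8

Each bag holds 4 vertices, so the decomposition has width 3, which upper-bounds the treewidth. Conversely, {a, f, h, j} is a clique of size 4, and the vertices of any clique must share a bag in every tree decomposition; so some bag has ≥ 4 vertices and tw(G) ≥ 3. The upper and lower bounds meet at 3, so that is the treewidth.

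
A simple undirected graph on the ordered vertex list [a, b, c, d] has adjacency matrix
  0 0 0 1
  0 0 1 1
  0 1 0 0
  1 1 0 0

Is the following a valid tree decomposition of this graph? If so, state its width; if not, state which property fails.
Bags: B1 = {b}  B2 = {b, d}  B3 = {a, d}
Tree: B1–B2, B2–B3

No — vertex c appears in no bag.

A tree decomposition must satisfy three properties: every vertex lies in some bag; for every edge, both endpoints lie together in some bag; and for every vertex, the bags containing it form a connected subtree. Here vertex c appears in no bag, so the decomposition is invalid.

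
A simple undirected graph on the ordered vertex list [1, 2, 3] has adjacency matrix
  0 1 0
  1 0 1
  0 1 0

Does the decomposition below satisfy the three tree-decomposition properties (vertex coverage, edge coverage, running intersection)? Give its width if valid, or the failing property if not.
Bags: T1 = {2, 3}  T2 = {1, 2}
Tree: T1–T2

Yes; width 1.

Vertex coverage: the bags together contain {1, 2, 3}, the full vertex set. Edge coverage: each edge of G has both endpoints in at least one bag. Running intersection: for every vertex, the bags containing it form a connected subtree. All three properties hold, so this is a valid tree decomposition of width max|bag| − 1 = 1, and hence tw(G) ≤ 1.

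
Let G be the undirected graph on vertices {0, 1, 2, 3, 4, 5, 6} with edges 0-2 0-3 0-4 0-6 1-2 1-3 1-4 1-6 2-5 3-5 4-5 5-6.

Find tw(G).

A width-3 tree decomposition is:
Bags: B1 = {0, 1, 5, 6}  B2 = {0, 1, 3, 5}  B3 = {0, 1, 4, 5}  B4 = {0, 1, 2, 5}
Tree: B1–B2, B2–B3, B3–B4
Each bag holds 4 vertices, so the decomposition has width 3, which upper-bounds the treewidth. For the lower bound: the 4 vertex sets {5,6}, {1,3}, {0}, {4} are disjoint, each induces a connected subgraph, and every pair is joined by at least one edge of G. Contracting each set to a single vertex therefore yields K_{4} as a minor, and since treewidth is minor-monotone, tw(G) ≥ tw(K_{4}) = 3. The upper and lower bounds meet at 3, so that is the treewidth.

3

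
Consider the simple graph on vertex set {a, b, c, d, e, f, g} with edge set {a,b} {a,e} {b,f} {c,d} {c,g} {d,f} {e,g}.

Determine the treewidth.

2

A width-2 tree decomposition is:
Bags: B1 = {c, e, g}  B2 = {c, d, e}  B3 = {d, e, f}  B4 = {b, e, f}  B5 = {a, b, e}
Tree: B1–B2, B2–B3, B3–B4, B4–B5
Each bag holds 3 vertices, so the decomposition has width 2, which upper-bounds the treewidth. The edges e–g–c–d–f–b–a–e form a cycle, so G is not a tree and its treewidth is at least 2. The upper and lower bounds meet at 2, so that is the treewidth.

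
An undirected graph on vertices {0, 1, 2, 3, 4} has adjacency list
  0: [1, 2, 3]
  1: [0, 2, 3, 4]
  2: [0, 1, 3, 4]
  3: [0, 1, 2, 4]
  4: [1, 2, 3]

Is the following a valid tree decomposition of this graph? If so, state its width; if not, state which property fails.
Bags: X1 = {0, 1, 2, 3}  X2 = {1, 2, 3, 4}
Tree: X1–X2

Yes; width 3.

Vertex coverage: the bags together contain {0, 1, 2, 3, 4}, the full vertex set. Edge coverage: each edge of G has both endpoints in at least one bag. Running intersection: for every vertex, the bags containing it form a connected subtree. All three properties hold, so this is a valid tree decomposition of width max|bag| − 1 = 3, and hence tw(G) ≤ 3.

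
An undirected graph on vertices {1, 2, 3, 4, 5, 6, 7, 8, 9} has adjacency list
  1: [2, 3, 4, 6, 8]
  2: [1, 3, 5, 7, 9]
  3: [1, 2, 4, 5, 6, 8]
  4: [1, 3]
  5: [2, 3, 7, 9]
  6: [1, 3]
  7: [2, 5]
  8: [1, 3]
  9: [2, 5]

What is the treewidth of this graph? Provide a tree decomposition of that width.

Each bag holds 3 vertices, so the decomposition has width 2, which upper-bounds the treewidth. On the other hand G contains the 3-clique {2, 5, 9}. A clique must lie in a single bag of any decomposition, so no decomposition can have width below 2. Combining the bounds, tw(G) = 2.

Treewidth 2.
Bags: B1 = {1, 2, 3}  B2 = {2, 3, 5}  B3 = {2, 5, 9}  B4 = {1, 3, 8}  B5 = {1, 3, 6}  B6 = {2, 5, 7}  B7 = {1, 3, 4}
Tree: B1–B2, B2–B3, B1–B4, B1–B5, B2–B6, B4–B7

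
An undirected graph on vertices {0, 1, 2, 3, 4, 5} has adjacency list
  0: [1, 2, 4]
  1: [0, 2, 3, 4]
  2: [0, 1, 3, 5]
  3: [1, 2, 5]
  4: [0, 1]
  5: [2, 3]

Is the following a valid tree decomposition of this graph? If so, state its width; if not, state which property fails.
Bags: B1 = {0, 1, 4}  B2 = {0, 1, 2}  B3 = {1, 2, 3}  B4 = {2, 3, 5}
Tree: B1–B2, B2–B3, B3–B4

Vertex coverage: the bags together contain {0, 1, 2, 3, 4, 5}, the full vertex set. Edge coverage: each edge of G has both endpoints in at least one bag. Running intersection: for every vertex, the bags containing it form a connected subtree. All three properties hold, so this is a valid tree decomposition of width max|bag| − 1 = 2, and hence tw(G) ≤ 2.

Yes; width 2.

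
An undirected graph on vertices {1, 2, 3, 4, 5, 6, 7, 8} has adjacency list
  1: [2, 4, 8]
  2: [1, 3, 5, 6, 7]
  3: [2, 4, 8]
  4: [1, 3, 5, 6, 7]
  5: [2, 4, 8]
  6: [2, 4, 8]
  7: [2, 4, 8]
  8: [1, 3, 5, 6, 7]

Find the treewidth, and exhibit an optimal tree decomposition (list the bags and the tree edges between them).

Each bag holds 4 vertices, so the decomposition has width 3, which upper-bounds the treewidth. For the lower bound: the 4 vertex sets {2,3}, {4,6}, {8}, {1} are disjoint, each induces a connected subgraph, and every pair is joined by at least one edge of G. Contracting each set to a single vertex therefore yields K_{4} as a minor, and since treewidth is minor-monotone, tw(G) ≥ tw(K_{4}) = 3. The upper and lower bounds meet at 3, so that is the treewidth.

Treewidth 3.
One optimal decomposition is:
Bags: B1 = {2, 3, 4, 8}  B2 = {2, 4, 6, 8}  B3 = {1, 2, 4, 8}  B4 = {2, 4, 5, 8}  B5 = {2, 4, 7, 8}
Tree: B1–B2, B2–B3, B3–B4, B4–B5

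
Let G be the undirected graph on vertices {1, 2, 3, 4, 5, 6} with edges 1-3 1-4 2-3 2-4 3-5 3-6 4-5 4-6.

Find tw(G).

2

A width-2 tree decomposition is:
Bags: B1 = {2, 3, 4}  B2 = {3, 4, 5}  B3 = {3, 4, 6}  B4 = {1, 3, 4}
Tree: B1–B2, B2–B3, B3–B4
Every bag has size at most 3, so the width is 3 − 1 = 2 and tw(G) ≤ 2. Since 3–2–4–5–3 is a cycle in G, G is not acyclic. Forests are exactly the graphs of treewidth ≤ 1, so tw(G) ≥ 2. Combining the bounds, tw(G) = 2.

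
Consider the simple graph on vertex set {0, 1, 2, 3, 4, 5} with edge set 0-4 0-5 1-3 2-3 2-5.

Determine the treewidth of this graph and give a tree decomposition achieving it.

Treewidth 1.
One optimal decomposition is:
Bags: B1 = {0, 4}  B2 = {0, 5}  B3 = {2, 5}  B4 = {2, 3}  B5 = {1, 3}
Tree: B1–B2, B2–B3, B3–B4, B4–B5

The largest bag has 2 vertices, giving width 1; this decomposition certifies tw(G) ≤ 1. G has an edge, so its treewidth is at least 1. The upper and lower bounds meet at 1, so that is the treewidth.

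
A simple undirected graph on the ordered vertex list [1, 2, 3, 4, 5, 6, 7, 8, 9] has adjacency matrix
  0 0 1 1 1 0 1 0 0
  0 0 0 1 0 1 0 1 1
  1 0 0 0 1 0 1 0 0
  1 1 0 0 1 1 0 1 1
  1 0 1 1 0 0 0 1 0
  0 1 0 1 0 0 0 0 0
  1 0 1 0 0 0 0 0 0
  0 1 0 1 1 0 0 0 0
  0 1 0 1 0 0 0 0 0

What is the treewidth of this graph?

2

A width-2 tree decomposition is:
Bags: B1 = {2, 4, 8}  B2 = {4, 5, 8}  B3 = {1, 4, 5}  B4 = {1, 3, 5}  B5 = {2, 4, 9}  B6 = {2, 4, 6}  B7 = {1, 3, 7}
Tree: B1–B2, B2–B3, B3–B4, B1–B5, B5–B6, B4–B7
Every bag has size at most 3, so the width is 3 − 1 = 2 and tw(G) ≤ 2. Conversely, {1, 3, 5} is a clique of size 3, and the vertices of any clique must share a bag in every tree decomposition; so some bag has ≥ 3 vertices and tw(G) ≥ 2. Therefore the treewidth is 2.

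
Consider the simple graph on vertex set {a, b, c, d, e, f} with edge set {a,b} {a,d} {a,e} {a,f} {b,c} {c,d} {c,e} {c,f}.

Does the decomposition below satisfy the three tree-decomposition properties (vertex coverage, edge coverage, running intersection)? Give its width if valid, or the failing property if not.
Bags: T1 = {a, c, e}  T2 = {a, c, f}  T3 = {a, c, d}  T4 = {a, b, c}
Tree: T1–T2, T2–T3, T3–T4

Every vertex of G appears in some bag (union = {a, b, c, d, e, f}); every edge is covered by a bag; and for each vertex v the set of bags containing v is connected in the bag tree. The decomposition is therefore valid. The largest bag has 3 vertices, so the width is 2.

Yes; width 2.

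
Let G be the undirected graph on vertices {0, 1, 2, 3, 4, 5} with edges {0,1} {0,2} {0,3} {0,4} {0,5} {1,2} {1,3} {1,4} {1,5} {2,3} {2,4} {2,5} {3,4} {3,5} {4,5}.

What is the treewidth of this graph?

5

A width-5 tree decomposition is:
Bags: B1 = {0, 1, 2, 3, 4, 5}
Tree: (single bag)
With just one bag of size 6, the width is 6 − 1 = 5, so tw(G) ≤ 5. Conversely, {0, 1, 2, 3, 4, 5} is a clique of size 6, and the vertices of any clique must share a bag in every tree decomposition; so some bag has ≥ 6 vertices and tw(G) ≥ 5. Hence tw(G) = 5 exactly.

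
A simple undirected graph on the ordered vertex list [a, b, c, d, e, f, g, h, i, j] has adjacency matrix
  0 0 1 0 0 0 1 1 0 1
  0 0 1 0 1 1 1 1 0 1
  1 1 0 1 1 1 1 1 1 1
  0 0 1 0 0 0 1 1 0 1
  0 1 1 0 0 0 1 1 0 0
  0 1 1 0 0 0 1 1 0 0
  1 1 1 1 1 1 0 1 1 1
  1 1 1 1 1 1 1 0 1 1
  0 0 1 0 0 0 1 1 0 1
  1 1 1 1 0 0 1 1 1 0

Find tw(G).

4

A width-4 tree decomposition is:
Bags: B1 = {b, c, g, h, j}  B2 = {c, d, g, h, j}  B3 = {b, c, e, g, h}  B4 = {c, g, h, i, j}  B5 = {a, c, g, h, j}  B6 = {b, c, f, g, h}
Tree: B1–B2, B1–B3, B1–B4, B4–B5, B1–B6
Every bag has size at most 5, so the width is 5 − 1 = 4 and tw(G) ≤ 4. On the other hand G contains the 5-clique {c, d, g, h, j}. A clique must lie in a single bag of any decomposition, so no decomposition can have width below 4. Hence tw(G) = 4 exactly.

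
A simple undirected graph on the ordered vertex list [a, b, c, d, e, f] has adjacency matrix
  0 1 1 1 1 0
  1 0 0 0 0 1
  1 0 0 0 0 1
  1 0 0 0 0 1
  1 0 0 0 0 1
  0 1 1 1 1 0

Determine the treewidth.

A width-2 tree decomposition is:
Bags: B1 = {a, d, f}  B2 = {a, e, f}  B3 = {a, b, f}  B4 = {a, c, f}
Tree: B1–B2, B2–B3, B3–B4
Each bag holds 3 vertices, so the decomposition has width 2, which upper-bounds the treewidth. The edges d–f–e–a–d form a cycle, so G is not a tree and its treewidth is at least 2. Hence tw(G) = 2 exactly.

2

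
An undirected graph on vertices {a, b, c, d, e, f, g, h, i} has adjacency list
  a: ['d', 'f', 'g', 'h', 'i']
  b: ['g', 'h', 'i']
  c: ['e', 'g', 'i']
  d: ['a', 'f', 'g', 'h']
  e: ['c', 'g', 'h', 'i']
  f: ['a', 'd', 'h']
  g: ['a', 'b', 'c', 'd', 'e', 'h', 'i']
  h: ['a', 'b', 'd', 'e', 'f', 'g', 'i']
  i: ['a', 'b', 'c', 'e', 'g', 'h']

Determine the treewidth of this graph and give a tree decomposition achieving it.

Every bag has size at most 4, so the width is 4 − 1 = 3 and tw(G) ≤ 3. For the lower bound, the 4 vertices {a, d, g, h} are pairwise adjacent, and any tree decomposition puts a clique entirely inside one bag — forcing width ≥ 3. Therefore the treewidth is 3.

Treewidth 3.
Bags: B1 = {a, g, h, i}  B2 = {a, d, g, h}  B3 = {e, g, h, i}  B4 = {b, g, h, i}  B5 = {c, e, g, i}  B6 = {a, d, f, h}
Tree: B1–B2, B1–B3, B3–B4, B3–B5, B2–B6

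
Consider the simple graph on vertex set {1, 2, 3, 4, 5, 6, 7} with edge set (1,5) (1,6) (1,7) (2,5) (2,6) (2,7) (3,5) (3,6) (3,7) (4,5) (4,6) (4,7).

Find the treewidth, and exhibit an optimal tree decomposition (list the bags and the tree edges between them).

Every bag has size at most 4, so the width is 4 − 1 = 3 and tw(G) ≤ 3. For the lower bound: the 4 vertex sets {3,6}, {2,5}, {7}, {4} are disjoint, each induces a connected subgraph, and every pair is joined by at least one edge of G. Contracting each set to a single vertex therefore yields K_{4} as a minor, and since treewidth is minor-monotone, tw(G) ≥ tw(K_{4}) = 3. The upper and lower bounds meet at 3, so that is the treewidth.

Treewidth 3.
One such decomposition:
Bags: B1 = {3, 5, 6, 7}  B2 = {2, 5, 6, 7}  B3 = {4, 5, 6, 7}  B4 = {1, 5, 6, 7}
Tree: B1–B2, B2–B3, B3–B4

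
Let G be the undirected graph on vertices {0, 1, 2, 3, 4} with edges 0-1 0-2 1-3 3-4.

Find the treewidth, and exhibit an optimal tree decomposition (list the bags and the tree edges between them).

Treewidth 1.
Bags: B1 = {1, 3}  B2 = {0, 1}  B3 = {3, 4}  B4 = {0, 2}
Tree: B1–B2, B1–B3, B2–B4

The largest bag has 2 vertices, giving width 1; this decomposition certifies tw(G) ≤ 1. Since G has at least one edge (e.g. 3–1), it is not an edgeless graph, so tw(G) ≥ 1. Therefore the treewidth is 1.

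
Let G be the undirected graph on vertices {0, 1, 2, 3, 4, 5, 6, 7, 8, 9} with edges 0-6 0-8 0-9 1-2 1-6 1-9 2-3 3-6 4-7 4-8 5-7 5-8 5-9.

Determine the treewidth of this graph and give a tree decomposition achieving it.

The largest bag has 3 vertices, giving width 2; this decomposition certifies tw(G) ≤ 2. For the lower bound, G contains the cycle 4–7–5–8–4, so G is not a forest; only forests have treewidth ≤ 1, hence tw(G) ≥ 2. Therefore the treewidth is 2.

Treewidth 2.
One such decomposition:
Bags: B1 = {4, 7, 8}  B2 = {5, 7, 8}  B3 = {0, 5, 8}  B4 = {0, 5, 9}  B5 = {0, 6, 9}  B6 = {1, 6, 9}  B7 = {1, 3, 6}  B8 = {1, 2, 3}
Tree: B1–B2, B2–B3, B3–B4, B4–B5, B5–B6, B6–B7, B7–B8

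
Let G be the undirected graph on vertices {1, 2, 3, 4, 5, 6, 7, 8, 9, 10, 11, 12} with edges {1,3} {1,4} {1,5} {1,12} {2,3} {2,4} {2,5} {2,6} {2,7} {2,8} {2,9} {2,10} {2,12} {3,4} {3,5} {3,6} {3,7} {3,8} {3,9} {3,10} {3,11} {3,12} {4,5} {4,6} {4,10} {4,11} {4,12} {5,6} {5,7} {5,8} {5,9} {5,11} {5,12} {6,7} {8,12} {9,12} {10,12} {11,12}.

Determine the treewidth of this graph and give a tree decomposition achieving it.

Every bag has size at most 5, so the width is 5 − 1 = 4 and tw(G) ≤ 4. On the other hand G contains the 5-clique {2, 3, 4, 10, 12}. A clique must lie in a single bag of any decomposition, so no decomposition can have width below 4. The upper and lower bounds meet at 4, so that is the treewidth.

Treewidth 4.
One optimal decomposition is:
Bags: B1 = {2, 3, 4, 5, 6}  B2 = {2, 3, 4, 5, 12}  B3 = {2, 3, 5, 9, 12}  B4 = {2, 3, 5, 6, 7}  B5 = {3, 4, 5, 11, 12}  B6 = {2, 3, 5, 8, 12}  B7 = {1, 3, 4, 5, 12}  B8 = {2, 3, 4, 10, 12}
Tree: B1–B2, B2–B3, B1–B4, B2–B5, B3–B6, B2–B7, B2–B8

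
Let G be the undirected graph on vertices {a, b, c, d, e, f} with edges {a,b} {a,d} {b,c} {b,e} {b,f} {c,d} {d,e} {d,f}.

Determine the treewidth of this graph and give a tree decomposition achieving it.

The largest bag has 3 vertices, giving width 2; this decomposition certifies tw(G) ≤ 2. For the lower bound, G contains the cycle e–d–f–b–e, so G is not a forest; only forests have treewidth ≤ 1, hence tw(G) ≥ 2. Therefore the treewidth is 2.

Treewidth 2.
Bags: B1 = {b, d, e}  B2 = {b, d, f}  B3 = {a, b, d}  B4 = {b, c, d}
Tree: B1–B2, B2–B3, B3–B4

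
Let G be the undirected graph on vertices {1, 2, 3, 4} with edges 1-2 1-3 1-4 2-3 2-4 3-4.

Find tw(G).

A width-3 tree decomposition is:
Bags: B1 = {1, 2, 3, 4}
Tree: (single bag)
With just one bag of size 4, the width is 4 − 1 = 3, so tw(G) ≤ 3. For the lower bound, the 4 vertices {1, 2, 3, 4} are pairwise adjacent, and any tree decomposition puts a clique entirely inside one bag — forcing width ≥ 3. Hence tw(G) = 3 exactly.

3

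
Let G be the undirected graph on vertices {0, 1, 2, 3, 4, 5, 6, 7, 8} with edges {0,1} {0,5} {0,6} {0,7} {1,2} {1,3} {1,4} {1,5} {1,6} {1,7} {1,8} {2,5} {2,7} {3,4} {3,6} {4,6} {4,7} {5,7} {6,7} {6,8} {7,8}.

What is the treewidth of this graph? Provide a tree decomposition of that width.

Every bag has size at most 4, so the width is 4 − 1 = 3 and tw(G) ≤ 3. For the lower bound, the 4 vertices {1, 3, 4, 6} are pairwise adjacent, and any tree decomposition puts a clique entirely inside one bag — forcing width ≥ 3. The upper and lower bounds meet at 3, so that is the treewidth.

Treewidth 3.
One optimal decomposition is:
Bags: B1 = {1, 4, 6, 7}  B2 = {1, 3, 4, 6}  B3 = {0, 1, 6, 7}  B4 = {0, 1, 5, 7}  B5 = {1, 6, 7, 8}  B6 = {1, 2, 5, 7}
Tree: B1–B2, B1–B3, B3–B4, B1–B5, B4–B6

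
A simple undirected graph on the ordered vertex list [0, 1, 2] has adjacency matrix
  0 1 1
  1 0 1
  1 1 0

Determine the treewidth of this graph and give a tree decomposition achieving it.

Treewidth 2.
Bags: B1 = {0, 1, 2}
Tree: (single bag)

With just one bag of size 3, the width is 3 − 1 = 2, so tw(G) ≤ 2. On the other hand G contains the 3-clique {0, 1, 2}. A clique must lie in a single bag of any decomposition, so no decomposition can have width below 2. Combining the bounds, tw(G) = 2.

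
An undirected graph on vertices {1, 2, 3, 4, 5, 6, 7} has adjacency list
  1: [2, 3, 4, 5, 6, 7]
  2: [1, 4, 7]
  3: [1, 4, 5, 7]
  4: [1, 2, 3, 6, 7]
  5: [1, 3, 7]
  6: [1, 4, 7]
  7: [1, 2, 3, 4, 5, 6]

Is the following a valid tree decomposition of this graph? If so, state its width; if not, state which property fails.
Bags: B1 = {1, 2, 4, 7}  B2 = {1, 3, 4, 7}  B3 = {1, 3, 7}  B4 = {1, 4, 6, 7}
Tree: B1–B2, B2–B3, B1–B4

A tree decomposition must satisfy three properties: every vertex lies in some bag; for every edge, both endpoints lie together in some bag; and for every vertex, the bags containing it form a connected subtree. Here vertex 5 appears in no bag, so the decomposition is invalid.

No — vertex 5 appears in no bag.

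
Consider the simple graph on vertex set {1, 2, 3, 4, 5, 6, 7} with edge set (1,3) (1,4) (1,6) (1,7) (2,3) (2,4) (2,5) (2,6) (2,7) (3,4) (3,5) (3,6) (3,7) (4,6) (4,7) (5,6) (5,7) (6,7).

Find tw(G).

A width-4 tree decomposition is:
Bags: B1 = {2, 3, 5, 6, 7}  B2 = {2, 3, 4, 6, 7}  B3 = {1, 3, 4, 6, 7}
Tree: B1–B2, B2–B3
Every bag has size at most 5, so the width is 5 − 1 = 4 and tw(G) ≤ 4. Conversely, {1, 3, 4, 6, 7} is a clique of size 5, and the vertices of any clique must share a bag in every tree decomposition; so some bag has ≥ 5 vertices and tw(G) ≥ 4. Therefore the treewidth is 4.

4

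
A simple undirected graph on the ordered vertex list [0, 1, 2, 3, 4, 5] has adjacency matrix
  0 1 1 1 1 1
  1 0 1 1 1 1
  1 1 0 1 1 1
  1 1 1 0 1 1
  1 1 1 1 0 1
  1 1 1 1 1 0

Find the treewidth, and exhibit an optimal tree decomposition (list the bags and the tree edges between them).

A single bag containing all 6 vertices is trivially a valid decomposition of width 5. Conversely, {0, 1, 2, 3, 4, 5} is a clique of size 6, and the vertices of any clique must share a bag in every tree decomposition; so some bag has ≥ 6 vertices and tw(G) ≥ 5. Hence tw(G) = 5 exactly.

Treewidth 5.
Bags: B1 = {0, 1, 2, 3, 4, 5}
Tree: (single bag)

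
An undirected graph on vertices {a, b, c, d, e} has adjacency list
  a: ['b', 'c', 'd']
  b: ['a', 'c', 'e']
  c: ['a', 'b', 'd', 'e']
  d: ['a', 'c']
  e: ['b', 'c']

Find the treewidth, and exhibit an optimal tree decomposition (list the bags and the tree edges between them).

Treewidth 2.
One optimal decomposition is:
Bags: B1 = {a, b, c}  B2 = {b, c, e}  B3 = {a, c, d}
Tree: B1–B2, B1–B3

The largest bag has 3 vertices, giving width 2; this decomposition certifies tw(G) ≤ 2. On the other hand G contains the 3-clique {b, c, e}. A clique must lie in a single bag of any decomposition, so no decomposition can have width below 2. Hence tw(G) = 2 exactly.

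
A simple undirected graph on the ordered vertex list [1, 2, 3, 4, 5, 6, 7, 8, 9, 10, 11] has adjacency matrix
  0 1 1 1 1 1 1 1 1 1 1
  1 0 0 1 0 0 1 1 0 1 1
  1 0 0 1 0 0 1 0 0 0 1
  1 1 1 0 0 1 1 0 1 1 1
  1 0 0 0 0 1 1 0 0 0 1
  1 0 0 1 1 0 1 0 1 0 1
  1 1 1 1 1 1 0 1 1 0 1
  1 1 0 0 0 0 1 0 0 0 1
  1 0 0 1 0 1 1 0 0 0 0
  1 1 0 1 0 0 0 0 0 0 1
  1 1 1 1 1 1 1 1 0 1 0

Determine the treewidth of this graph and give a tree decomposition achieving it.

Treewidth 4.
Bags: B1 = {1, 4, 6, 7, 9}  B2 = {1, 4, 6, 7, 11}  B3 = {1, 2, 4, 7, 11}  B4 = {1, 5, 6, 7, 11}  B5 = {1, 3, 4, 7, 11}  B6 = {1, 2, 7, 8, 11}  B7 = {1, 2, 4, 10, 11}
Tree: B1–B2, B2–B3, B2–B4, B3–B5, B3–B6, B3–B7

Each bag holds 5 vertices, so the decomposition has width 4, which upper-bounds the treewidth. For the lower bound, the 5 vertices {1, 2, 4, 10, 11} are pairwise adjacent, and any tree decomposition puts a clique entirely inside one bag — forcing width ≥ 4. Therefore the treewidth is 4.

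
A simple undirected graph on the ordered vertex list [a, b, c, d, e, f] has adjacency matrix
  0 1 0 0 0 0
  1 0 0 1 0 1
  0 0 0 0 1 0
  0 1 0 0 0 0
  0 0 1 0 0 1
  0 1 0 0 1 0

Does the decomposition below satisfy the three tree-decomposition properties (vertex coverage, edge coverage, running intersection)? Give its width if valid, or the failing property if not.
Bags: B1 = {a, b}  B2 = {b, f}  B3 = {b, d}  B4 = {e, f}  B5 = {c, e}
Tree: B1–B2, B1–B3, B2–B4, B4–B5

Yes; width 1.

Every vertex of G appears in some bag (union = {a, b, c, d, e, f}); every edge is covered by a bag; and for each vertex v the set of bags containing v is connected in the bag tree. The decomposition is therefore valid. The largest bag has 2 vertices, so the width is 1.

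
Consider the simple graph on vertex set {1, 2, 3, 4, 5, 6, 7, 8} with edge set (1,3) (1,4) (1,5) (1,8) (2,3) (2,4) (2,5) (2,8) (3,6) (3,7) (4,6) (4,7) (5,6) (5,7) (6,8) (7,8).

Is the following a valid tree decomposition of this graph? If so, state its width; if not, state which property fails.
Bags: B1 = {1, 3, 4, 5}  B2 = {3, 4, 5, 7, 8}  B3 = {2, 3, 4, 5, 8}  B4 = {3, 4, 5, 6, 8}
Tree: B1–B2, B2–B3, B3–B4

A tree decomposition must satisfy three properties: every vertex lies in some bag; for every edge, both endpoints lie together in some bag; and for every vertex, the bags containing it form a connected subtree. Here edge (8,1) lies in no bag, so the decomposition is invalid.

No — edge (8,1) lies in no bag.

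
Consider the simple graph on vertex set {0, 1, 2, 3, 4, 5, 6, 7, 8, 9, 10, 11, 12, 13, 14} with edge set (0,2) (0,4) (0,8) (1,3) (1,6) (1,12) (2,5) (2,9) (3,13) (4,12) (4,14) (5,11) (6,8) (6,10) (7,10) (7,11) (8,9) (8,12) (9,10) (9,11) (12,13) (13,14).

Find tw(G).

A width-3 tree decomposition is:
Bags: B1 = {5, 7, 10, 11}  B2 = {5, 9, 10, 11}  B3 = {2, 5, 9, 10}  B4 = {2, 6, 9, 10}  B5 = {2, 6, 8, 9}  B6 = {0, 2, 6, 8}  B7 = {0, 1, 6, 8}  B8 = {0, 1, 8, 12}  B9 = {0, 1, 4, 12}  B10 = {1, 3, 4, 12}  B11 = {3, 4, 12, 13}  B12 = {3, 4, 13, 14}
Tree: B1–B2, B2–B3, B3–B4, B4–B5, B5–B6, B6–B7, B7–B8, B8–B9, B9–B10, B10–B11, B11–B12
Every bag has size at most 4, so the width is 4 − 1 = 3 and tw(G) ≤ 3. For the lower bound: the 4 vertex sets {5,7,11}, {10}, {9}, {0,2,6,8} are disjoint, each induces a connected subgraph, and every pair is joined by at least one edge of G. Contracting each set to a single vertex therefore yields K_{4} as a minor, and since treewidth is minor-monotone, tw(G) ≥ tw(K_{4}) = 3. Therefore the treewidth is 3.

3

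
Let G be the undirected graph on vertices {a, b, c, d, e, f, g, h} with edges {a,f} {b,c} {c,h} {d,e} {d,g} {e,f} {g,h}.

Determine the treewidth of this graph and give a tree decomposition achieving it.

Each bag holds 2 vertices, so the decomposition has width 1, which upper-bounds the treewidth. Any graph with an edge has treewidth ≥ 1, and G has the edge b–c. Therefore the treewidth is 1.

Treewidth 1.
One optimal decomposition is:
Bags: B1 = {b, c}  B2 = {c, h}  B3 = {g, h}  B4 = {d, g}  B5 = {d, e}  B6 = {e, f}  B7 = {a, f}
Tree: B1–B2, B2–B3, B3–B4, B4–B5, B5–B6, B6–B7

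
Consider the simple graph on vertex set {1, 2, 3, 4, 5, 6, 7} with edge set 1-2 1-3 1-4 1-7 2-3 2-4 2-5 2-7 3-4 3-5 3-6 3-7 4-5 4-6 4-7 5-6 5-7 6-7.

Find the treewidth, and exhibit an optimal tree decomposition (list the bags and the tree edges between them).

Treewidth 4.
One optimal decomposition is:
Bags: B1 = {2, 3, 4, 5, 7}  B2 = {3, 4, 5, 6, 7}  B3 = {1, 2, 3, 4, 7}
Tree: B1–B2, B1–B3

The largest bag has 5 vertices, giving width 4; this decomposition certifies tw(G) ≤ 4. Conversely, {1, 2, 3, 4, 7} is a clique of size 5, and the vertices of any clique must share a bag in every tree decomposition; so some bag has ≥ 5 vertices and tw(G) ≥ 4. Hence tw(G) = 4 exactly.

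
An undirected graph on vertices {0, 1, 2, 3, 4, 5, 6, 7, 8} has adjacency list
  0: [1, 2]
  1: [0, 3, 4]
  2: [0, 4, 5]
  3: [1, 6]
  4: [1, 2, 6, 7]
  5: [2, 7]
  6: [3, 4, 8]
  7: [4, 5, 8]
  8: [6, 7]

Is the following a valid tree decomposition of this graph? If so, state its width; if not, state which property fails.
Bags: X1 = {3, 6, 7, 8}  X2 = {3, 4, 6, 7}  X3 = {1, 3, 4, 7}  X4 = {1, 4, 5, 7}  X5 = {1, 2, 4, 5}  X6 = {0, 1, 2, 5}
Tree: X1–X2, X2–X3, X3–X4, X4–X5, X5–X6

Every vertex of G appears in some bag (union = {0, 1, 2, 3, 4, 5, 6, 7, 8}); every edge is covered by a bag; and for each vertex v the set of bags containing v is connected in the bag tree. The decomposition is therefore valid. The largest bag has 4 vertices, so the width is 3.

Yes; width 3.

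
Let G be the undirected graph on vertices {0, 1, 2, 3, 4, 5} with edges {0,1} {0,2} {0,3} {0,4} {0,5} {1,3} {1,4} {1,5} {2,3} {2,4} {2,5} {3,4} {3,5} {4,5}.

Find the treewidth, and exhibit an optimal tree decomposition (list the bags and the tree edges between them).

Treewidth 4.
One optimal decomposition is:
Bags: B1 = {0, 2, 3, 4, 5}  B2 = {0, 1, 3, 4, 5}
Tree: B1–B2

Each bag holds 5 vertices, so the decomposition has width 4, which upper-bounds the treewidth. For the lower bound, the 5 vertices {0, 1, 3, 4, 5} are pairwise adjacent, and any tree decomposition puts a clique entirely inside one bag — forcing width ≥ 4. The upper and lower bounds meet at 4, so that is the treewidth.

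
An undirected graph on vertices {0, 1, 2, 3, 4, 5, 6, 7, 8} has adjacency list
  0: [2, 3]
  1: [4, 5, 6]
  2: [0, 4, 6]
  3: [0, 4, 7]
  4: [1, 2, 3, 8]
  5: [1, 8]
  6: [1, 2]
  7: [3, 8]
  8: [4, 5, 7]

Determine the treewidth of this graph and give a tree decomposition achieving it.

The largest bag has 4 vertices, giving width 3; this decomposition certifies tw(G) ≤ 3. For the lower bound: the 4 vertex sets {5,7,8}, {1}, {4}, {0,2,3,6} are disjoint, each induces a connected subgraph, and every pair is joined by at least one edge of G. Contracting each set to a single vertex therefore yields K_{4} as a minor, and since treewidth is minor-monotone, tw(G) ≥ tw(K_{4}) = 3. Combining the bounds, tw(G) = 3.

Treewidth 3.
One such decomposition:
Bags: B1 = {1, 5, 7, 8}  B2 = {1, 4, 7, 8}  B3 = {1, 3, 4, 7}  B4 = {1, 3, 4, 6}  B5 = {2, 3, 4, 6}  B6 = {0, 2, 3, 6}
Tree: B1–B2, B2–B3, B3–B4, B4–B5, B5–B6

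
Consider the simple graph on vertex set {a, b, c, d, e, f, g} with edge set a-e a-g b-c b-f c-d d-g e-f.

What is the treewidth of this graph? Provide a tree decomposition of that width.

Each bag holds 3 vertices, so the decomposition has width 2, which upper-bounds the treewidth. Since f–b–c–d–g–a–e–f is a cycle in G, G is not acyclic. Forests are exactly the graphs of treewidth ≤ 1, so tw(G) ≥ 2. The upper and lower bounds meet at 2, so that is the treewidth.

Treewidth 2.
One such decomposition:
Bags: B1 = {b, c, f}  B2 = {c, d, f}  B3 = {d, f, g}  B4 = {a, f, g}  B5 = {a, e, f}
Tree: B1–B2, B2–B3, B3–B4, B4–B5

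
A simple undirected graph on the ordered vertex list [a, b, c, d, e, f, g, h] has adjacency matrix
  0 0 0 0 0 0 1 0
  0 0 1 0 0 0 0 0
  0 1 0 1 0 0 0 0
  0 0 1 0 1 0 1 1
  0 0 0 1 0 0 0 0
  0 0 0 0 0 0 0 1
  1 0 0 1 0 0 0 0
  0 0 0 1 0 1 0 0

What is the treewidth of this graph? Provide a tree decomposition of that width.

Treewidth 1.
One such decomposition:
Bags: B1 = {d, e}  B2 = {d, h}  B3 = {c, d}  B4 = {f, h}  B5 = {b, c}  B6 = {d, g}  B7 = {a, g}
Tree: B1–B2, B2–B3, B2–B4, B3–B5, B2–B6, B6–B7

Every bag has size at most 2, so the width is 2 − 1 = 1 and tw(G) ≤ 1. Since G has at least one edge (e.g. e–d), it is not an edgeless graph, so tw(G) ≥ 1. Hence tw(G) = 1 exactly.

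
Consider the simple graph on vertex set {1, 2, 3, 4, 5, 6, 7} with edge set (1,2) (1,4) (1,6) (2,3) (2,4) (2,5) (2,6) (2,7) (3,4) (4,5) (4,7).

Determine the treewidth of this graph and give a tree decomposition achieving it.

Every bag has size at most 3, so the width is 3 − 1 = 2 and tw(G) ≤ 2. Conversely, {1, 2, 4} is a clique of size 3, and the vertices of any clique must share a bag in every tree decomposition; so some bag has ≥ 3 vertices and tw(G) ≥ 2. Therefore the treewidth is 2.

Treewidth 2.
One optimal decomposition is:
Bags: B1 = {1, 2, 4}  B2 = {2, 4, 7}  B3 = {1, 2, 6}  B4 = {2, 4, 5}  B5 = {2, 3, 4}
Tree: B1–B2, B1–B3, B1–B4, B2–B5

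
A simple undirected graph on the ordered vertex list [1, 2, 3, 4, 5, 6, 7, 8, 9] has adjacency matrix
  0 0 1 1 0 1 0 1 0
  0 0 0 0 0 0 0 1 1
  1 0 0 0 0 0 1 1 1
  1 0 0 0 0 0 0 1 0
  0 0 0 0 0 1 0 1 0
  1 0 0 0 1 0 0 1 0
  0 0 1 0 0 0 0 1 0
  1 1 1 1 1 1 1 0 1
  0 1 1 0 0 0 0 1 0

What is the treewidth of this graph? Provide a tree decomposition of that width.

Every bag has size at most 3, so the width is 3 − 1 = 2 and tw(G) ≤ 2. For the lower bound, the 3 vertices {1, 3, 8} are pairwise adjacent, and any tree decomposition puts a clique entirely inside one bag — forcing width ≥ 2. Combining the bounds, tw(G) = 2.

Treewidth 2.
Bags: B1 = {1, 6, 8}  B2 = {1, 3, 8}  B3 = {1, 4, 8}  B4 = {3, 8, 9}  B5 = {2, 8, 9}  B6 = {5, 6, 8}  B7 = {3, 7, 8}
Tree: B1–B2, B2–B3, B2–B4, B4–B5, B1–B6, B2–B7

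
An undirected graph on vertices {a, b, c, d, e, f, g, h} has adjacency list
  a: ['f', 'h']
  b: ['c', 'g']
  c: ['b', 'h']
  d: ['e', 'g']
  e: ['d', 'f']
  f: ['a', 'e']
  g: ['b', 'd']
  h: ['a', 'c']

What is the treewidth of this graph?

2

A width-2 tree decomposition is:
Bags: B1 = {d, e, f}  B2 = {d, f, g}  B3 = {b, f, g}  B4 = {b, c, f}  B5 = {c, f, h}  B6 = {a, f, h}
Tree: B1–B2, B2–B3, B3–B4, B4–B5, B5–B6
Each bag holds 3 vertices, so the decomposition has width 2, which upper-bounds the treewidth. The edges f–e–d–g–b–c–h–a–f form a cycle, so G is not a tree and its treewidth is at least 2. Therefore the treewidth is 2.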